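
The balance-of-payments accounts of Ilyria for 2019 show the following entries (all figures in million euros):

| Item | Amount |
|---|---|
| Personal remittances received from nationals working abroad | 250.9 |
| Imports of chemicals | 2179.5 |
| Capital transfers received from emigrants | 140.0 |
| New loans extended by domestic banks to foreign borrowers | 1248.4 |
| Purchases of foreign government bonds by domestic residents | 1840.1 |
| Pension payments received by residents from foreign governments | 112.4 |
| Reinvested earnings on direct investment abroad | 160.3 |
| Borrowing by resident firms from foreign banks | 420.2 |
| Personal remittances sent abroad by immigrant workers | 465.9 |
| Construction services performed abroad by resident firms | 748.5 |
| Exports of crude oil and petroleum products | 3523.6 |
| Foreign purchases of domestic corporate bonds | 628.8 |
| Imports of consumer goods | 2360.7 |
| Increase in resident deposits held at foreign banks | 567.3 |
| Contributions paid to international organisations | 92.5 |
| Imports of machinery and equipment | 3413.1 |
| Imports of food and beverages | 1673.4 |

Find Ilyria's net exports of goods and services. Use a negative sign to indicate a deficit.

Goods: -2360.7 - 3413.1 - 2179.5 + 3523.6 - 1673.4 = -6103.1
Services: 748.5
Trade balance = -6103.1 + 748.5 = -5354.6
(Excluded from the trade balance — secondary income: personal remittances received from nationals working abroad 250.9, pension payments received by residents from foreign governments 112.4, personal remittances sent abroad by immigrant workers 465.9, contributions paid to international organisations 92.5; capital account: capital transfers received from emigrants 140.0; financial account: new loans extended by domestic banks to foreign borrowers 1248.4, purchases of foreign government bonds by domestic residents 1840.1, borrowing by resident firms from foreign banks 420.2, foreign purchases of domestic corporate bonds 628.8, increase in resident deposits held at foreign banks 567.3; primary income: reinvested earnings on direct investment abroad 160.3.)

-5354.6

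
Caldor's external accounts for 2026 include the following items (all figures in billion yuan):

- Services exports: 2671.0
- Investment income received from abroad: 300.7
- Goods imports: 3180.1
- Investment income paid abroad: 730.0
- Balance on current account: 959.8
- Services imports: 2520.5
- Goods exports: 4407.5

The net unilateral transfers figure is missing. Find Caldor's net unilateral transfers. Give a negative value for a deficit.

11.2

Current account = goods balance + services balance + net primary income + net secondary income
Sum of the known components = 948.6
Net unilateral transfers = CA - (known components) = 959.8 - 948.6 = 11.2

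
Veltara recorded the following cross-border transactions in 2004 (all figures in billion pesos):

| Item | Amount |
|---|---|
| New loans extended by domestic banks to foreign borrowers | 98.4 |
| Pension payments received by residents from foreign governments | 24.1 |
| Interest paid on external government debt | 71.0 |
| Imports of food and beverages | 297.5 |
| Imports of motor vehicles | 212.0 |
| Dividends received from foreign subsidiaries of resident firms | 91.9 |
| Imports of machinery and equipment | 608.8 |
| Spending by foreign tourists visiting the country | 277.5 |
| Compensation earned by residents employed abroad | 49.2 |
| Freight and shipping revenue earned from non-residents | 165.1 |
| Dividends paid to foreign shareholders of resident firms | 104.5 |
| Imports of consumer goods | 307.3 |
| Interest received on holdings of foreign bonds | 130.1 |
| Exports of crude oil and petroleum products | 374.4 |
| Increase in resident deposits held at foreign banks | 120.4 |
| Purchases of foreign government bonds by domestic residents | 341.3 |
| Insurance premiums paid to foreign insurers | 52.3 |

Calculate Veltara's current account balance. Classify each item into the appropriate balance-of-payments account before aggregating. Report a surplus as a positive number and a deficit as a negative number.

-541.1

Goods: -212.0 + 374.4 - 297.5 - 608.8 - 307.3 = -1051.2
Services: -52.3 + 165.1 + 277.5 = 390.3
Primary income: -104.5 + 49.2 - 71.0 + 130.1 + 91.9 = 95.7
Secondary income: 24.1
Current account = (-1051.2) + 390.3 + 95.7 + 24.1 = -541.1
(Excluded from the current account — financial account: new loans extended by domestic banks to foreign borrowers 98.4, increase in resident deposits held at foreign banks 120.4, purchases of foreign government bonds by domestic residents 341.3.)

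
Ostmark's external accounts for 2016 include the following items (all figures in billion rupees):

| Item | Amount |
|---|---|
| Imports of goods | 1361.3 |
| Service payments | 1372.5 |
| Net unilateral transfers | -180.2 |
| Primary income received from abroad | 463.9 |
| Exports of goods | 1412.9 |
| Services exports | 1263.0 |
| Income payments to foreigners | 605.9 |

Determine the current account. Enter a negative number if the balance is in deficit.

-380.1

Goods balance = 1412.9 - 1361.3 = 51.6
Services balance = 1263.0 - 1372.5 = -109.5
Trade balance (goods + services) = 51.6 + (-109.5) = -57.9
Net primary income = 463.9 - 605.9 = -142.0
Net secondary income = -180.2
Current account = -57.9 + (-142.0) + (-180.2) = -380.1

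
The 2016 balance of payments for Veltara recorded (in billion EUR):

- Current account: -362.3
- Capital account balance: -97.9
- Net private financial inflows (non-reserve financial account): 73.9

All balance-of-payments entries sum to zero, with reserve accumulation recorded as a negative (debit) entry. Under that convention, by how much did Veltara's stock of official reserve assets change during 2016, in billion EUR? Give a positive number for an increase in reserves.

-386.3

Official reserve transactions balance = -((-362.3) + (-97.9) + 73.9) = 386.3
An accumulation of reserves is recorded as a debit (negative entry), so the change in the stock of reserves is the negative of that balance.
Change in official reserves = -(386.3) = -386.3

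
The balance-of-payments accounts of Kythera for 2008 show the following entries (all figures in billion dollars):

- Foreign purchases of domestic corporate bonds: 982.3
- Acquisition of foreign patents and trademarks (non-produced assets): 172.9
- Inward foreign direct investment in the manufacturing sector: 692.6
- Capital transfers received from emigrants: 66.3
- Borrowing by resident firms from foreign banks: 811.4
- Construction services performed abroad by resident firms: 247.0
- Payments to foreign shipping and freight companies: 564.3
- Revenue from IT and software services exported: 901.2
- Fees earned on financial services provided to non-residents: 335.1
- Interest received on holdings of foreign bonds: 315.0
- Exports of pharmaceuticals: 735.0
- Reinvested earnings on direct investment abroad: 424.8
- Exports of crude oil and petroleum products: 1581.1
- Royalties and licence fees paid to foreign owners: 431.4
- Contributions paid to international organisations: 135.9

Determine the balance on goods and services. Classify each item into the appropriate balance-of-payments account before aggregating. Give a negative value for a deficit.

Goods: 735.0 + 1581.1 = 2316.1
Services: 247.0 - 431.4 + 901.2 + 335.1 - 564.3 = 487.6
Trade balance = 2316.1 + 487.6 = 2803.7
(Excluded from the trade balance — financial account: foreign purchases of domestic corporate bonds 982.3, inward foreign direct investment in the manufacturing sector 692.6, borrowing by resident firms from foreign banks 811.4; capital account: acquisition of foreign patents and trademarks (non-produced assets) 172.9, capital transfers received from emigrants 66.3; primary income: interest received on holdings of foreign bonds 315.0, reinvested earnings on direct investment abroad 424.8; secondary income: contributions paid to international organisations 135.9.)

2803.7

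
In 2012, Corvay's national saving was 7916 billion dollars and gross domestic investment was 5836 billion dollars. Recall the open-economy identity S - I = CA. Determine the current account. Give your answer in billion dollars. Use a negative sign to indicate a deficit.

2080

CA = S - I = 7916 - 5836 = 2080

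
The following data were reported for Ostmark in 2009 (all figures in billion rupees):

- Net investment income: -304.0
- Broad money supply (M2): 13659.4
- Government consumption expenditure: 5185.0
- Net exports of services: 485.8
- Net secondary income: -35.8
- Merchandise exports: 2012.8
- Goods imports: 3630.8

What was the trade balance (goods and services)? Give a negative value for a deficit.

Goods balance = 2012.8 - 3630.8 = -1618.0
Services balance = 485.8
Trade balance (goods + services) = -1618.0 + 485.8 = -1132.2

-1132.2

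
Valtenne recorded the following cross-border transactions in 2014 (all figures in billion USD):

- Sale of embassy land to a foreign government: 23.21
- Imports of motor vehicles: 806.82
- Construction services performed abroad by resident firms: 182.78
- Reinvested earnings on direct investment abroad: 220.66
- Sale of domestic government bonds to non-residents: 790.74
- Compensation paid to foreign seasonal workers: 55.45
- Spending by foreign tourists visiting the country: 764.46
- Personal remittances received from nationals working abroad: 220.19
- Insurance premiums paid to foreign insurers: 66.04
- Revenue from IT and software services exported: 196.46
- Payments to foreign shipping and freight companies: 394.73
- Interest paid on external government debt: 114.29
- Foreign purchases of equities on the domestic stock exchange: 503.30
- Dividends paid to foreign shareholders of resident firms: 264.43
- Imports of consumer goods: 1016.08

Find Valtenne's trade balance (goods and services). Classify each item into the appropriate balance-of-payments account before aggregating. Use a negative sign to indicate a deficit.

Goods: -806.82 - 1016.08 = -1822.90
Services: -394.73 + 764.46 + 182.78 - 66.04 + 196.46 = 682.93
Trade balance = -1822.90 + 682.93 = -1139.97
(Excluded from the trade balance — capital account: sale of embassy land to a foreign government 23.21; primary income: reinvested earnings on direct investment abroad 220.66, compensation paid to foreign seasonal workers 55.45, interest paid on external government debt 114.29, dividends paid to foreign shareholders of resident firms 264.43; financial account: sale of domestic government bonds to non-residents 790.74, foreign purchases of equities on the domestic stock exchange 503.30; secondary income: personal remittances received from nationals working abroad 220.19.)

-1139.97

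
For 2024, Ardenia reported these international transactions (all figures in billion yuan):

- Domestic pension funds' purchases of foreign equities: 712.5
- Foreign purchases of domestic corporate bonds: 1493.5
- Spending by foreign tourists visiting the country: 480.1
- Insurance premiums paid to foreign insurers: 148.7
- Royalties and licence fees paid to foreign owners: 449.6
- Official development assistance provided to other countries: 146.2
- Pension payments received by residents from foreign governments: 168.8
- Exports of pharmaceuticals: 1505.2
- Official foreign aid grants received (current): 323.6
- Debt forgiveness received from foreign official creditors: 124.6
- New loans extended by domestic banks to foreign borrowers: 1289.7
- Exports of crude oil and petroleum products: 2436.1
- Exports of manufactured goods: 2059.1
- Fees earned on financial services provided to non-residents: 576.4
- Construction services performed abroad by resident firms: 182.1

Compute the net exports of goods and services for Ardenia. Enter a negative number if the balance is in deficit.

6640.7

Goods: 2059.1 + 2436.1 + 1505.2 = 6000.4
Services: 576.4 - 449.6 - 148.7 + 182.1 + 480.1 = 640.3
Trade balance = 6000.4 + 640.3 = 6640.7
(Excluded from the trade balance — financial account: domestic pension funds' purchases of foreign equities 712.5, foreign purchases of domestic corporate bonds 1493.5, new loans extended by domestic banks to foreign borrowers 1289.7; secondary income: official development assistance provided to other countries 146.2, pension payments received by residents from foreign governments 168.8, official foreign aid grants received (current) 323.6; capital account: debt forgiveness received from foreign official creditors 124.6.)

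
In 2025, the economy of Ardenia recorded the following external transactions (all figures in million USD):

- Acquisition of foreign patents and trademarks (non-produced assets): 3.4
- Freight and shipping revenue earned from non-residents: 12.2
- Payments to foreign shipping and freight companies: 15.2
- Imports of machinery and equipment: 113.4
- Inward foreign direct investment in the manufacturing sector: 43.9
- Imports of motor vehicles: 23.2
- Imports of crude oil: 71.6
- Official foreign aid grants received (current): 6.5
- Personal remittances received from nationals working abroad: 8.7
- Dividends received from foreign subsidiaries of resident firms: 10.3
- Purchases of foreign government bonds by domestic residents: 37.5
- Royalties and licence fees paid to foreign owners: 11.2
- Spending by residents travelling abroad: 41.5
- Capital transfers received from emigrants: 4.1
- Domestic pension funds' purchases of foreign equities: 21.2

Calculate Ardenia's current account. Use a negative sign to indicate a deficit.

Goods: -71.6 - 113.4 - 23.2 = -208.2
Services: 12.2 - 15.2 - 41.5 - 11.2 = -55.7
Primary income: 10.3
Secondary income: 8.7 + 6.5 = 15.2
Current account = (-208.2) + (-55.7) + 10.3 + 15.2 = -238.4
(Excluded from the current account — capital account: acquisition of foreign patents and trademarks (non-produced assets) 3.4, capital transfers received from emigrants 4.1; financial account: inward foreign direct investment in the manufacturing sector 43.9, purchases of foreign government bonds by domestic residents 37.5, domestic pension funds' purchases of foreign equities 21.2.)

-238.4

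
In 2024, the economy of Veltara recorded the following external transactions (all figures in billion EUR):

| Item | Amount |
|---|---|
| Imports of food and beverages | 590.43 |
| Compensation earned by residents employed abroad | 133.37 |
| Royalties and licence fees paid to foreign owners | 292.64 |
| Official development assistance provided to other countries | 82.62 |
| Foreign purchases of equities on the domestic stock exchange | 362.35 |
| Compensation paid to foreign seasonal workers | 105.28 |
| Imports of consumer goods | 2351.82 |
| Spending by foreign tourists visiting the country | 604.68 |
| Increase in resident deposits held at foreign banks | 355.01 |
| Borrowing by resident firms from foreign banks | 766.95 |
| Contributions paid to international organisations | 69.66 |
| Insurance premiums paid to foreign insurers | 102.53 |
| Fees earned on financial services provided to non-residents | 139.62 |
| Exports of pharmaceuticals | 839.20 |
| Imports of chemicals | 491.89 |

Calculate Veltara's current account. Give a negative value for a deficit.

-2370.00

Goods: 839.20 - 2351.82 - 590.43 - 491.89 = -2594.94
Services: -292.64 + 604.68 + 139.62 - 102.53 = 349.13
Primary income: -105.28 + 133.37 = 28.09
Secondary income: -82.62 - 69.66 = -152.28
Current account = (-2594.94) + 349.13 + 28.09 + (-152.28) = -2370.00
(Excluded from the current account — financial account: foreign purchases of equities on the domestic stock exchange 362.35, increase in resident deposits held at foreign banks 355.01, borrowing by resident firms from foreign banks 766.95.)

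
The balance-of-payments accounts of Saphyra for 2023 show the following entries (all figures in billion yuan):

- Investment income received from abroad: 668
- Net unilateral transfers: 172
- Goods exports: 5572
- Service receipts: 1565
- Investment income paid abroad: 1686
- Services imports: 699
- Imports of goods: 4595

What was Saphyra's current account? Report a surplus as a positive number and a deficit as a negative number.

997

Goods balance = 5572 - 4595 = 977
Services balance = 1565 - 699 = 866
Trade balance (goods + services) = 977 + 866 = 1843
Net primary income = 668 - 1686 = -1018
Net secondary income = 172
Current account = 1843 + (-1018) + 172 = 997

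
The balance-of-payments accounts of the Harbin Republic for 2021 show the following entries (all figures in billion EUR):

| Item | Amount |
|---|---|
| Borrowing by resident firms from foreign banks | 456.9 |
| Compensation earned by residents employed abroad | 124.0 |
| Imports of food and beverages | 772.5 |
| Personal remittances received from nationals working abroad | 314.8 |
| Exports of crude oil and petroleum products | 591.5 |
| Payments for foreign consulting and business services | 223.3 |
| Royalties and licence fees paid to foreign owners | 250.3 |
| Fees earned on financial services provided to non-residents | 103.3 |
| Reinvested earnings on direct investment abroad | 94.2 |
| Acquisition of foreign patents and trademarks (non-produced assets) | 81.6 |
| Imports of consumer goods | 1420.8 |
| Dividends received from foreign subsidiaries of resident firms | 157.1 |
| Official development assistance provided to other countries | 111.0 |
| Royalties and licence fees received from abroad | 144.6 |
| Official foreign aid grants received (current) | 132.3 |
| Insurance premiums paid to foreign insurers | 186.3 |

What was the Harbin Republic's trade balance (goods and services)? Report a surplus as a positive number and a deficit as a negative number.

Goods: 591.5 - 772.5 - 1420.8 = -1601.8
Services: 144.6 - 250.3 + 103.3 - 186.3 - 223.3 = -412.0
Trade balance = -1601.8 + (-412.0) = -2013.8
(Excluded from the trade balance — financial account: borrowing by resident firms from foreign banks 456.9; primary income: compensation earned by residents employed abroad 124.0, reinvested earnings on direct investment abroad 94.2, dividends received from foreign subsidiaries of resident firms 157.1; secondary income: personal remittances received from nationals working abroad 314.8, official development assistance provided to other countries 111.0, official foreign aid grants received (current) 132.3; capital account: acquisition of foreign patents and trademarks (non-produced assets) 81.6.)

-2013.8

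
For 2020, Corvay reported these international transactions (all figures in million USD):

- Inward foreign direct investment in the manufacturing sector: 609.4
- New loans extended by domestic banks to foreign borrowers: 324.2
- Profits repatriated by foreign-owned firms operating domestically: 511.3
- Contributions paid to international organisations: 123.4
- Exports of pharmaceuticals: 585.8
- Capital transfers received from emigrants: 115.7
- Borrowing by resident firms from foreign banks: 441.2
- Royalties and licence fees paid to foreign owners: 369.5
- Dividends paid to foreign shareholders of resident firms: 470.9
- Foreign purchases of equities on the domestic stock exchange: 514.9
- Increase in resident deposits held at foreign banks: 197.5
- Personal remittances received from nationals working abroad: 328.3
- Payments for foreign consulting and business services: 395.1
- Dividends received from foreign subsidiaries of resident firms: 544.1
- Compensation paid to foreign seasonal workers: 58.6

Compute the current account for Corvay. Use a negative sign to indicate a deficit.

-470.6

Goods: 585.8
Services: -395.1 - 369.5 = -764.6
Primary income: -511.3 + 544.1 - 470.9 - 58.6 = -496.7
Secondary income: 328.3 - 123.4 = 204.9
Current account = 585.8 + (-764.6) + (-496.7) + 204.9 = -470.6
(Excluded from the current account — financial account: inward foreign direct investment in the manufacturing sector 609.4, new loans extended by domestic banks to foreign borrowers 324.2, borrowing by resident firms from foreign banks 441.2, foreign purchases of equities on the domestic stock exchange 514.9, increase in resident deposits held at foreign banks 197.5; capital account: capital transfers received from emigrants 115.7.)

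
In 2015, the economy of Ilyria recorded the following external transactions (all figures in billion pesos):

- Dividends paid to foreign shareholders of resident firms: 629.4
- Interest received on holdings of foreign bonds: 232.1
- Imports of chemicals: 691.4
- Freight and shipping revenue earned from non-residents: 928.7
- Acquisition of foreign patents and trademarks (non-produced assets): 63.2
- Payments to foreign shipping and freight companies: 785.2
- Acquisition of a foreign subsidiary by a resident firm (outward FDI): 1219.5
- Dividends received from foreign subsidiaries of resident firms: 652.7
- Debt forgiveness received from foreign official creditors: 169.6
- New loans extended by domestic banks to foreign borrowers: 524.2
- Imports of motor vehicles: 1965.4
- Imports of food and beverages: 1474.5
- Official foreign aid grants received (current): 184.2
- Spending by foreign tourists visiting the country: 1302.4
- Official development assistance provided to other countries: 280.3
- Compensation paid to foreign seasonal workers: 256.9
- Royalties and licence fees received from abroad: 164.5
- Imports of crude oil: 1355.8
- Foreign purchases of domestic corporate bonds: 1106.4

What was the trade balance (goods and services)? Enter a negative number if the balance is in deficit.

Goods: -1474.5 - 1965.4 - 691.4 - 1355.8 = -5487.1
Services: 1302.4 - 785.2 + 164.5 + 928.7 = 1610.4
Trade balance = -5487.1 + 1610.4 = -3876.7
(Excluded from the trade balance — primary income: dividends paid to foreign shareholders of resident firms 629.4, interest received on holdings of foreign bonds 232.1, dividends received from foreign subsidiaries of resident firms 652.7, compensation paid to foreign seasonal workers 256.9; capital account: acquisition of foreign patents and trademarks (non-produced assets) 63.2, debt forgiveness received from foreign official creditors 169.6; financial account: acquisition of a foreign subsidiary by a resident firm (outward FDI) 1219.5, new loans extended by domestic banks to foreign borrowers 524.2, foreign purchases of domestic corporate bonds 1106.4; secondary income: official foreign aid grants received (current) 184.2, official development assistance provided to other countries 280.3.)

-3876.7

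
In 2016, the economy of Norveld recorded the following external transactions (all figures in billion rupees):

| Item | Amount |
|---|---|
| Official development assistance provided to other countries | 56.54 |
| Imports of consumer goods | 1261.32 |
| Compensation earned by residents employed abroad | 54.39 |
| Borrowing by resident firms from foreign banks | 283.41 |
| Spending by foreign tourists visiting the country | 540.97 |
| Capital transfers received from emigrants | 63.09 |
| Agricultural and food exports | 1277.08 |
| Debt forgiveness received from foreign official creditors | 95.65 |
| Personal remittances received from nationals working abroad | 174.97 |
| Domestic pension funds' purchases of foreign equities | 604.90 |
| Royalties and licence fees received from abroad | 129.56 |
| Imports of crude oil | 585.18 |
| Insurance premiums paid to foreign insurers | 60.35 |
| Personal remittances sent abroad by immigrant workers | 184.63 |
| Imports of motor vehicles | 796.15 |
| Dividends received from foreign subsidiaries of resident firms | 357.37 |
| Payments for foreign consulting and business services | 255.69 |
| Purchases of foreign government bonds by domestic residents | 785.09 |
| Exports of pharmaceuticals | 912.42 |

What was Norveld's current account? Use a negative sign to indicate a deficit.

246.90

Goods: -796.15 - 1261.32 + 912.42 - 585.18 + 1277.08 = -453.15
Services: -60.35 + 129.56 - 255.69 + 540.97 = 354.49
Primary income: 357.37 + 54.39 = 411.76
Secondary income: 174.97 - 184.63 - 56.54 = -66.20
Current account = (-453.15) + 354.49 + 411.76 + (-66.20) = 246.90
(Excluded from the current account — financial account: borrowing by resident firms from foreign banks 283.41, domestic pension funds' purchases of foreign equities 604.90, purchases of foreign government bonds by domestic residents 785.09; capital account: capital transfers received from emigrants 63.09, debt forgiveness received from foreign official creditors 95.65.)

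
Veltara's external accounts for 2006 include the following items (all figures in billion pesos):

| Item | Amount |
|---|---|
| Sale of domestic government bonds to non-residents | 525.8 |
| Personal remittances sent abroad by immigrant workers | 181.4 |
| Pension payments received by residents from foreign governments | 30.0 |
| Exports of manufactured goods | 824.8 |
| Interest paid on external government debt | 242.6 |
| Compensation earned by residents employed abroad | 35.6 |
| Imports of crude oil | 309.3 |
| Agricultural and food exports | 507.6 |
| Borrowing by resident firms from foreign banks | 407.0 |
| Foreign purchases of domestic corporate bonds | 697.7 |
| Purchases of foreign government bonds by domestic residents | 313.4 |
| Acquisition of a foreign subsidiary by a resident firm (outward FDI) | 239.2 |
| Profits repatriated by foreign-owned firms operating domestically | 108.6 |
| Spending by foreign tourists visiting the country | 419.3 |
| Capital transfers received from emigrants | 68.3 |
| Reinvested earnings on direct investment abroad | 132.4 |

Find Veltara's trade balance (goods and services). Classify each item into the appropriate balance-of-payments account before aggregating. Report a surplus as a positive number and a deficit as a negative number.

Goods: 507.6 + 824.8 - 309.3 = 1023.1
Services: 419.3
Trade balance = 1023.1 + 419.3 = 1442.4
(Excluded from the trade balance — financial account: sale of domestic government bonds to non-residents 525.8, borrowing by resident firms from foreign banks 407.0, foreign purchases of domestic corporate bonds 697.7, purchases of foreign government bonds by domestic residents 313.4, acquisition of a foreign subsidiary by a resident firm (outward FDI) 239.2; secondary income: personal remittances sent abroad by immigrant workers 181.4, pension payments received by residents from foreign governments 30.0; primary income: interest paid on external government debt 242.6, compensation earned by residents employed abroad 35.6, profits repatriated by foreign-owned firms operating domestically 108.6, reinvested earnings on direct investment abroad 132.4; capital account: capital transfers received from emigrants 68.3.)

1442.4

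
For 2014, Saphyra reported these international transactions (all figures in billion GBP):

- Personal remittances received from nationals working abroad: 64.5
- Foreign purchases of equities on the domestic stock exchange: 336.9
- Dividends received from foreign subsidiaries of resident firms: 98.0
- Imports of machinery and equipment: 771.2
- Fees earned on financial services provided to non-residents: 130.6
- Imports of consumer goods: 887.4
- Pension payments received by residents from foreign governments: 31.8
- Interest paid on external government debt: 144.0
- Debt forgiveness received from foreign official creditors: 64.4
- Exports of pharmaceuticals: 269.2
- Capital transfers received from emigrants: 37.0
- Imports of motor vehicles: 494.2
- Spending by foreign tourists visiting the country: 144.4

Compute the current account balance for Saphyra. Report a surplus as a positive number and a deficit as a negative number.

Goods: 269.2 - 887.4 - 494.2 - 771.2 = -1883.6
Services: 144.4 + 130.6 = 275.0
Primary income: 98.0 - 144.0 = -46.0
Secondary income: 31.8 + 64.5 = 96.3
Current account = (-1883.6) + 275.0 + (-46.0) + 96.3 = -1558.3
(Excluded from the current account — financial account: foreign purchases of equities on the domestic stock exchange 336.9; capital account: debt forgiveness received from foreign official creditors 64.4, capital transfers received from emigrants 37.0.)

-1558.3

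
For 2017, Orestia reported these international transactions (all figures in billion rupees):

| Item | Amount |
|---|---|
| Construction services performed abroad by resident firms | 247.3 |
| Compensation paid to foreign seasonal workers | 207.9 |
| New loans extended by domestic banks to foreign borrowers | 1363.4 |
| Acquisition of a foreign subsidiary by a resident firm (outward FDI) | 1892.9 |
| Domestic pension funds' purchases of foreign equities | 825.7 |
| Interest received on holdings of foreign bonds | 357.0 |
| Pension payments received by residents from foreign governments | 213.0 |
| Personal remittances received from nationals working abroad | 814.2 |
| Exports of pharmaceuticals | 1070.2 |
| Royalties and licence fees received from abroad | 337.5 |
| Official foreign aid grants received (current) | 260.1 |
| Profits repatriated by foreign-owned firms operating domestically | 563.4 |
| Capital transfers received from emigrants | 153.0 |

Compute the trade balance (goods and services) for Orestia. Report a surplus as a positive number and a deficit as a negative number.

Goods: 1070.2
Services: 337.5 + 247.3 = 584.8
Trade balance = 1070.2 + 584.8 = 1655.0
(Excluded from the trade balance — primary income: compensation paid to foreign seasonal workers 207.9, interest received on holdings of foreign bonds 357.0, profits repatriated by foreign-owned firms operating domestically 563.4; financial account: new loans extended by domestic banks to foreign borrowers 1363.4, acquisition of a foreign subsidiary by a resident firm (outward FDI) 1892.9, domestic pension funds' purchases of foreign equities 825.7; secondary income: pension payments received by residents from foreign governments 213.0, personal remittances received from nationals working abroad 814.2, official foreign aid grants received (current) 260.1; capital account: capital transfers received from emigrants 153.0.)

1655.0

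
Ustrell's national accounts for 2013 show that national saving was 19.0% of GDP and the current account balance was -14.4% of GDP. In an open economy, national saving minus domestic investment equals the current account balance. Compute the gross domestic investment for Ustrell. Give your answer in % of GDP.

33.4

S - I = CA (net lending to the rest of the world).
I = S - CA = 19.0 - (-14.4) = 33.4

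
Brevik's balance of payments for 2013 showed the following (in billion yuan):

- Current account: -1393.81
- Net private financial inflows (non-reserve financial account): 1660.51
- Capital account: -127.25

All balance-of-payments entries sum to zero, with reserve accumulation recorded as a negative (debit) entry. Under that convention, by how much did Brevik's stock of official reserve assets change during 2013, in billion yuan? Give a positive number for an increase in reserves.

Official reserve transactions balance = -((-1393.81) + (-127.25) + 1660.51) = -139.45
An accumulation of reserves is recorded as a debit (negative entry), so the change in the stock of reserves is the negative of that balance.
Change in official reserves = -(-139.45) = 139.45

139.45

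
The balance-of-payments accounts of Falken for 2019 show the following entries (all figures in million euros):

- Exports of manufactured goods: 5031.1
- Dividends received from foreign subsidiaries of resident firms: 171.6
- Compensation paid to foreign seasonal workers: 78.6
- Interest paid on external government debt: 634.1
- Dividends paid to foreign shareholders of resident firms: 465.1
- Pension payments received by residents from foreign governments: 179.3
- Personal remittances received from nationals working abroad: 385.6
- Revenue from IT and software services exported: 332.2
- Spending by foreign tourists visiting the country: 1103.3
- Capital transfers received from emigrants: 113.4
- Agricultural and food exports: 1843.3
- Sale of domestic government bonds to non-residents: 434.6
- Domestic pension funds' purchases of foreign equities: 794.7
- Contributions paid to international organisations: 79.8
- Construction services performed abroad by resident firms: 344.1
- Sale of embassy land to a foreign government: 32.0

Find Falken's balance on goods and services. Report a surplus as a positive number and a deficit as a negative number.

Goods: 5031.1 + 1843.3 = 6874.4
Services: 332.2 + 1103.3 + 344.1 = 1779.6
Trade balance = 6874.4 + 1779.6 = 8654.0
(Excluded from the trade balance — primary income: dividends received from foreign subsidiaries of resident firms 171.6, compensation paid to foreign seasonal workers 78.6, interest paid on external government debt 634.1, dividends paid to foreign shareholders of resident firms 465.1; secondary income: pension payments received by residents from foreign governments 179.3, personal remittances received from nationals working abroad 385.6, contributions paid to international organisations 79.8; capital account: capital transfers received from emigrants 113.4, sale of embassy land to a foreign government 32.0; financial account: sale of domestic government bonds to non-residents 434.6, domestic pension funds' purchases of foreign equities 794.7.)

8654.0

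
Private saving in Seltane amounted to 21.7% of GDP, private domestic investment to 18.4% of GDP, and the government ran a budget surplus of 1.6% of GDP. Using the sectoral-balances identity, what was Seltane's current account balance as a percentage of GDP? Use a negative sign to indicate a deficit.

4.9

By the sectoral-balances identity, CA = (S_private - I) + (T - G).
Private balance = 21.7 - 18.4 = 3.3
Government balance (T - G) = 1.6
CA = 3.3 + 1.6 = 4.9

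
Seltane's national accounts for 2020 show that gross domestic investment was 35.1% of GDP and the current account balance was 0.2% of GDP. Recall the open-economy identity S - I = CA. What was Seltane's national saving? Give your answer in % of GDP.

S = I + CA = 35.1 + 0.2 = 35.3

35.3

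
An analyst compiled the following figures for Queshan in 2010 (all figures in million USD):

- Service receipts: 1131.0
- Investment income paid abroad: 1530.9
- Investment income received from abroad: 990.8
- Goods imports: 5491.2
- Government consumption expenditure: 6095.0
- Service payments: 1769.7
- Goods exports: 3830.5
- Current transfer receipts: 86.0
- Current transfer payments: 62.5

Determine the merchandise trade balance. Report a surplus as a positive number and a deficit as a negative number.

Goods balance = 3830.5 - 5491.2 = -1660.7

-1660.7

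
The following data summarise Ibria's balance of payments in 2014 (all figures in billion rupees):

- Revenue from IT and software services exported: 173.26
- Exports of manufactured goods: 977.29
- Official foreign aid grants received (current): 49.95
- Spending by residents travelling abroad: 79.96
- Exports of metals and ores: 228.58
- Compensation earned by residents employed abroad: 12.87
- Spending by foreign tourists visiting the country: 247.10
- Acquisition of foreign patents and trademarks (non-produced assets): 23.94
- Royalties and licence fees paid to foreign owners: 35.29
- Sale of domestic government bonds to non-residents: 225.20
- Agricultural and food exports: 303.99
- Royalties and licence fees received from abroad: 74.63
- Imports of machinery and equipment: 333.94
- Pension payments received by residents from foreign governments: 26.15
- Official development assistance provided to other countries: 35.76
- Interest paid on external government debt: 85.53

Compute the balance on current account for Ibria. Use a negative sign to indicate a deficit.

1523.34

Goods: 228.58 + 977.29 - 333.94 + 303.99 = 1175.92
Services: 74.63 + 247.10 - 35.29 - 79.96 + 173.26 = 379.74
Primary income: -85.53 + 12.87 = -72.66
Secondary income: -35.76 + 26.15 + 49.95 = 40.34
Current account = 1175.92 + 379.74 + (-72.66) + 40.34 = 1523.34
(Excluded from the current account — capital account: acquisition of foreign patents and trademarks (non-produced assets) 23.94; financial account: sale of domestic government bonds to non-residents 225.20.)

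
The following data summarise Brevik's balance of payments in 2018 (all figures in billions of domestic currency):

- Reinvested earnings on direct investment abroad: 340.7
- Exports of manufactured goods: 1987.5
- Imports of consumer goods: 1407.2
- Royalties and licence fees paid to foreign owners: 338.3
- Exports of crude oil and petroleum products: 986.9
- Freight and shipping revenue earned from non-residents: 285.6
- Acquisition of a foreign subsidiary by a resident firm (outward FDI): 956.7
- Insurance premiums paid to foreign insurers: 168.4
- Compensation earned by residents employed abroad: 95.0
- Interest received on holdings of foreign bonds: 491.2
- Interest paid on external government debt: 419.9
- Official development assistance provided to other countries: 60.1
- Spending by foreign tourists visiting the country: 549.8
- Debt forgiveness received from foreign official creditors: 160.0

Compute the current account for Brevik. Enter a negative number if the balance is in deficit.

Goods: 986.9 + 1987.5 - 1407.2 = 1567.2
Services: 549.8 - 168.4 - 338.3 + 285.6 = 328.7
Primary income: -419.9 + 491.2 + 95.0 + 340.7 = 507.0
Secondary income: -60.1
Current account = 1567.2 + 328.7 + 507.0 + (-60.1) = 2342.8
(Excluded from the current account — financial account: acquisition of a foreign subsidiary by a resident firm (outward FDI) 956.7; capital account: debt forgiveness received from foreign official creditors 160.0.)

2342.8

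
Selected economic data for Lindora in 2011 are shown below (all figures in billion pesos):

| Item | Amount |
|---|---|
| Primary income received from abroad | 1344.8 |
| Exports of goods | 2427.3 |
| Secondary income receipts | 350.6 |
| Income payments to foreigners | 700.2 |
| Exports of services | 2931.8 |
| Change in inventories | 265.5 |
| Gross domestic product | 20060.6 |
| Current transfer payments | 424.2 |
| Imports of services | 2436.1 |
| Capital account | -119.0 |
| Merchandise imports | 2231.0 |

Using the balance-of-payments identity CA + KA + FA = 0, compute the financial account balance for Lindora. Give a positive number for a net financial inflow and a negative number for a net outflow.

-1144.0

Goods balance = 2427.3 - 2231.0 = 196.3
Services balance = 2931.8 - 2436.1 = 495.7
Trade balance (goods + services) = 196.3 + 495.7 = 692.0
Net primary income = 1344.8 - 700.2 = 644.6
Net secondary income = 350.6 - 424.2 = -73.6
Current account = 692.0 + 644.6 + (-73.6) = 1263.0
Financial account = -(1263.0 + (-119.0)) = -1144.0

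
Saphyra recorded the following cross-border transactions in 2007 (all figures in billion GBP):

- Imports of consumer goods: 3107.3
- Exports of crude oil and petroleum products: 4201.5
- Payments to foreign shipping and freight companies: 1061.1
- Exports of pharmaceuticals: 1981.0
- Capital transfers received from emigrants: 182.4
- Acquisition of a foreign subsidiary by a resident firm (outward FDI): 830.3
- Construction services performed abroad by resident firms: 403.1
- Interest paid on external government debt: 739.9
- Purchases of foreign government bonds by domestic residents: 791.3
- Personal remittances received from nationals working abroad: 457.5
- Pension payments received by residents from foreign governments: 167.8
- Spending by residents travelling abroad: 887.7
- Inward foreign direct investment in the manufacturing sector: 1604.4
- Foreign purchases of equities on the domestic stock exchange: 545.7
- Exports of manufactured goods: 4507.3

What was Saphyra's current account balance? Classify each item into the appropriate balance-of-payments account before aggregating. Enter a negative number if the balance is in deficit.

5922.2

Goods: -3107.3 + 4507.3 + 1981.0 + 4201.5 = 7582.5
Services: -1061.1 - 887.7 + 403.1 = -1545.7
Primary income: -739.9
Secondary income: 167.8 + 457.5 = 625.3
Current account = 7582.5 + (-1545.7) + (-739.9) + 625.3 = 5922.2
(Excluded from the current account — capital account: capital transfers received from emigrants 182.4; financial account: acquisition of a foreign subsidiary by a resident firm (outward FDI) 830.3, purchases of foreign government bonds by domestic residents 791.3, inward foreign direct investment in the manufacturing sector 1604.4, foreign purchases of equities on the domestic stock exchange 545.7.)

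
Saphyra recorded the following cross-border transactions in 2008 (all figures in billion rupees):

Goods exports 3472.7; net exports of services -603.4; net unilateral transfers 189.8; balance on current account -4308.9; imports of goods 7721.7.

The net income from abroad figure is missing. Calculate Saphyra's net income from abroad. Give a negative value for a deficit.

Current account = goods balance + services balance + net primary income + net secondary income
Sum of the known components = -4662.6
Net income from abroad = CA - (known components) = -4308.9 - (-4662.6) = 353.7

353.7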